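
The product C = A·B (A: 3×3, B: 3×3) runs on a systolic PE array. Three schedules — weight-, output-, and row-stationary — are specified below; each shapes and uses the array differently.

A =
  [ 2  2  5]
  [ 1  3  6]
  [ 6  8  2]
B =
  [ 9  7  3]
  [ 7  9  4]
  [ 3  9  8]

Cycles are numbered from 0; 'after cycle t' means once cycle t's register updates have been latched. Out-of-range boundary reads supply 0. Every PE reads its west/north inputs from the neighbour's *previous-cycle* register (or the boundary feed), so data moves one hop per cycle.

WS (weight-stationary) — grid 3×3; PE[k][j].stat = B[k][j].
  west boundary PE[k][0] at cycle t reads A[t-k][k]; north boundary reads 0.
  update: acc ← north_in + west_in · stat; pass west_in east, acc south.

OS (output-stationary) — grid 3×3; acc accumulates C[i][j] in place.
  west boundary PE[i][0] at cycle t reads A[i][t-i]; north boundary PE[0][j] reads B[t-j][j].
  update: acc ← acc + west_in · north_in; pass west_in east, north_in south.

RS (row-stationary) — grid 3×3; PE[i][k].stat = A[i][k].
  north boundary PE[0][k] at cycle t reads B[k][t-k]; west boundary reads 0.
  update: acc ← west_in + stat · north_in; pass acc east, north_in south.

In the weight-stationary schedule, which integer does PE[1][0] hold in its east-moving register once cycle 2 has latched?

Tracing WS — 3×3 array, target PE[1][0]:
  t=0 PE[0][0]: acc=18 h=2 v=18
  t=0 PE[1][0]: acc=0 h=0 v=0
  t=1 PE[0][0]: acc=9 h=1 v=9
  t=1 PE[1][0]: acc=32 h=2 v=32
  t=2 PE[0][0]: acc=54 h=6 v=54
  t=2 PE[1][0]: acc=30 h=3 v=30

register = 3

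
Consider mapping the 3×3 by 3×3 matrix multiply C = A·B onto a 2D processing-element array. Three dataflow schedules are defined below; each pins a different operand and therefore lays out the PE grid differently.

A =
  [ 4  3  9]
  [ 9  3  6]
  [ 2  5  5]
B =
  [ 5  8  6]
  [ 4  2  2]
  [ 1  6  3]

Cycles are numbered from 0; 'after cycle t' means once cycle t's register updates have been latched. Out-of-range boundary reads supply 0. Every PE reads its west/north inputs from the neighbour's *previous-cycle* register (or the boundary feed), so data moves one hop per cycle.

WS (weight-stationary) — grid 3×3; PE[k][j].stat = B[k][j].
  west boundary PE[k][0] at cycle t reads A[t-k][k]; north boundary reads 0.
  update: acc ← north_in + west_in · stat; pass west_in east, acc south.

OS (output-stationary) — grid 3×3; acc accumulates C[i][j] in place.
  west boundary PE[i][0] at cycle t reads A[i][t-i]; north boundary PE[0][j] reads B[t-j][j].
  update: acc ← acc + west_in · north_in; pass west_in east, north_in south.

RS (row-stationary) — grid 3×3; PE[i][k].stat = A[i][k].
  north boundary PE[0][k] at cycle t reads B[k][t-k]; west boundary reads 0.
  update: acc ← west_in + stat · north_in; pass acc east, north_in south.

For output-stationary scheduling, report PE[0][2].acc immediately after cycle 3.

OS 3×3: PE[0][2] cycle-by-cycle (with neighbour feeds):
  [0] (0,1) acc=0 (h:0 v:0)
  [0] (0,2) acc=0 (h:0 v:0)
  [1] (0,1) acc=32 (h:4 v:8)
  [1] (0,2) acc=0 (h:0 v:0)
  [2] (0,1) acc=38 (h:3 v:2)
  [2] (0,2) acc=24 (h:4 v:6)
  [3] (0,1) acc=92 (h:9 v:6)
  [3] (0,2) acc=30 (h:3 v:2)

PE[0][2].acc = 30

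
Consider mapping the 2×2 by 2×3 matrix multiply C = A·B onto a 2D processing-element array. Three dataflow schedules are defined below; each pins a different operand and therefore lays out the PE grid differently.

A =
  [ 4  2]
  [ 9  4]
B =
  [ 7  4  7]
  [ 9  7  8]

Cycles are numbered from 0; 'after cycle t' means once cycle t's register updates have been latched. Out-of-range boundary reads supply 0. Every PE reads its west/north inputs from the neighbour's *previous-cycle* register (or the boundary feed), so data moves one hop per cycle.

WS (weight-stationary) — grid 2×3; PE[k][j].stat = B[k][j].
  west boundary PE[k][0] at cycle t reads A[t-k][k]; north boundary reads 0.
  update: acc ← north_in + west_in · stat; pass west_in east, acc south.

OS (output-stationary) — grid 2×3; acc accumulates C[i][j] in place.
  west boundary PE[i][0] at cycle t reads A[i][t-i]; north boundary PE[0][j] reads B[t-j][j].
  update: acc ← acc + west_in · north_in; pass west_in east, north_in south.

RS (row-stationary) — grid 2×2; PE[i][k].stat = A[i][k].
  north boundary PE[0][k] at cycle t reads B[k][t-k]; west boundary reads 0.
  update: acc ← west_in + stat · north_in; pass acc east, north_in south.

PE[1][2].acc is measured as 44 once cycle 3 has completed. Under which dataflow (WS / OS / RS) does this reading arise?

dataflow = WS

WS (2×3 grid), PE[1][2]:
  after 0 — PE[1][2] acc=0, pass-E 0, pass-S 0
  after 1 — PE[1][2] acc=0, pass-E 0, pass-S 0
  after 2 — PE[1][2] acc=0, pass-E 0, pass-S 0
  after 3 — PE[1][2] acc=44, pass-E 2, pass-S 44
OS (2×3 grid), PE[1][2]:
  after 0 — PE[1][2] acc=0, pass-E 0, pass-S 0
  after 1 — PE[1][2] acc=0, pass-E 0, pass-S 0
  after 2 — PE[1][2] acc=0, pass-E 0, pass-S 0
  after 3 — PE[1][2] acc=63, pass-E 9, pass-S 7
RS: PE[1][2] is outside its 2×2 grid.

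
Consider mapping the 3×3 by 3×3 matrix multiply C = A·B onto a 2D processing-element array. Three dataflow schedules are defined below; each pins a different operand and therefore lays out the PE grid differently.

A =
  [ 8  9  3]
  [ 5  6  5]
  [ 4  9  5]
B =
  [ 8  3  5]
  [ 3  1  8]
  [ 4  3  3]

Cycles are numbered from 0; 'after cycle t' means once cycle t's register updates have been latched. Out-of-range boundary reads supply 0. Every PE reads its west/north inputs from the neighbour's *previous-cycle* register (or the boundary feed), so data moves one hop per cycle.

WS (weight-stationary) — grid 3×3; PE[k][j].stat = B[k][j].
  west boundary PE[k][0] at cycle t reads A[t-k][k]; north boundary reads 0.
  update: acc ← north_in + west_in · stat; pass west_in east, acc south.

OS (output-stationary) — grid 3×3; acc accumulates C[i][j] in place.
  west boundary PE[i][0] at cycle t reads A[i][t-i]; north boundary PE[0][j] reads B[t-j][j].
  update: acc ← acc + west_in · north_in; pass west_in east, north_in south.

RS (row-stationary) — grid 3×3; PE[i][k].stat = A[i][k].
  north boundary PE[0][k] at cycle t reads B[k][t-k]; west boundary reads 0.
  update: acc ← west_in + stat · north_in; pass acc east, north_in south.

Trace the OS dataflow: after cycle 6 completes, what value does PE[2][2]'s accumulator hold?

OS (3×3). Following PE[2][2] plus its west/north inputs:
  t=0 PE[1][2]: acc=0 h=0 v=0
  t=0 PE[2][1]: acc=0 h=0 v=0
  t=0 PE[2][2]: acc=0 h=0 v=0
  t=1 PE[1][2]: acc=0 h=0 v=0
  t=1 PE[2][1]: acc=0 h=0 v=0
  t=1 PE[2][2]: acc=0 h=0 v=0
  t=2 PE[1][2]: acc=0 h=0 v=0
  t=2 PE[2][1]: acc=0 h=0 v=0
  t=2 PE[2][2]: acc=0 h=0 v=0
  t=3 PE[1][2]: acc=25 h=5 v=5
  t=3 PE[2][1]: acc=12 h=4 v=3
  t=3 PE[2][2]: acc=0 h=0 v=0
  t=4 PE[1][2]: acc=73 h=6 v=8
  t=4 PE[2][1]: acc=21 h=9 v=1
  t=4 PE[2][2]: acc=20 h=4 v=5
  t=5 PE[1][2]: acc=88 h=5 v=3
  t=5 PE[2][1]: acc=36 h=5 v=3
  t=5 PE[2][2]: acc=92 h=9 v=8
  t=6 PE[1][2]: acc=88 h=0 v=0
  t=6 PE[2][1]: acc=36 h=0 v=0
  t=6 PE[2][2]: acc=107 h=5 v=3

PE[2][2].acc = 107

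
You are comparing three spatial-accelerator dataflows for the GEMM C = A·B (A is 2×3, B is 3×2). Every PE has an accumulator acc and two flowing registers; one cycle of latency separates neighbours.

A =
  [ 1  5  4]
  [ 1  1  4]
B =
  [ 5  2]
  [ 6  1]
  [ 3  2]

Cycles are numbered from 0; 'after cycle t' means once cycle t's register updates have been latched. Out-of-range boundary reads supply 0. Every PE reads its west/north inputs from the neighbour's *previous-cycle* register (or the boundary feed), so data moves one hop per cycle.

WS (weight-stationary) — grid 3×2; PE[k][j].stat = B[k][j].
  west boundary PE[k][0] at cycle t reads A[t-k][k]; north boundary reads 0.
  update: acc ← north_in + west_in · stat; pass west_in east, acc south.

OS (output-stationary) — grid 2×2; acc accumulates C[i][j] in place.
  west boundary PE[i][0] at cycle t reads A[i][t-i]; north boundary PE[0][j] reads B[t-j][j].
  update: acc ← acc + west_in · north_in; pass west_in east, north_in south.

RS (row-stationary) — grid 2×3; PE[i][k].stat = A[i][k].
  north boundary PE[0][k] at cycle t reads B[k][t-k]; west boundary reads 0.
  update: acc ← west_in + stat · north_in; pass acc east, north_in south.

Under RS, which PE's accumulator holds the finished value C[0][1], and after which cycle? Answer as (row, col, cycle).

(row, col, cycle) = (0, 2, 3)

Under RS, C[0][1] lands at PE[0][2]:
  after 0 — PE[0][2] acc=0, pass-E 0, pass-S 0
  after 1 — PE[0][2] acc=0, pass-E 0, pass-S 0
  after 2 — PE[0][2] acc=47, pass-E 47, pass-S 3
  after 3 — PE[0][2] acc=15, pass-E 15, pass-S 2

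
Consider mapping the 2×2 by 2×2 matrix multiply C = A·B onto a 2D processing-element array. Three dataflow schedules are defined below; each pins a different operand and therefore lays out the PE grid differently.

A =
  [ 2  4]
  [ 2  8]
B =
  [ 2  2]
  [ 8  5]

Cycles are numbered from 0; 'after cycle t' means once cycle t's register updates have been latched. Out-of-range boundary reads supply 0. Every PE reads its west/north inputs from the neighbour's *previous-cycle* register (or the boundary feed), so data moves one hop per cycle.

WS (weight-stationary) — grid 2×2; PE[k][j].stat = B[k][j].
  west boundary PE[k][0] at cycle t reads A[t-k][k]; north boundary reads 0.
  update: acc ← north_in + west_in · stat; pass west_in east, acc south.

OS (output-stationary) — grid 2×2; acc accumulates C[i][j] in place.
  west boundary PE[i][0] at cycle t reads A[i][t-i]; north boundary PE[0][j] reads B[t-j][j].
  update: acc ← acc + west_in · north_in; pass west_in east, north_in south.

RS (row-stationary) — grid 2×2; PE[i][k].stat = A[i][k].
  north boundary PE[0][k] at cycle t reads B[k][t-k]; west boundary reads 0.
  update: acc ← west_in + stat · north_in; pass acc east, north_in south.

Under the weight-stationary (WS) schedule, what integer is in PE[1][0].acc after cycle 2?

Tracing WS — 2×2 array, target PE[1][0]:
  [0] (0,0) acc=4 (h:2 v:4)
  [0] (1,0) acc=0 (h:0 v:0)
  [1] (0,0) acc=4 (h:2 v:4)
  [1] (1,0) acc=36 (h:4 v:36)
  [2] (0,0) acc=0 (h:0 v:0)
  [2] (1,0) acc=68 (h:8 v:68)

PE[1][0].acc = 68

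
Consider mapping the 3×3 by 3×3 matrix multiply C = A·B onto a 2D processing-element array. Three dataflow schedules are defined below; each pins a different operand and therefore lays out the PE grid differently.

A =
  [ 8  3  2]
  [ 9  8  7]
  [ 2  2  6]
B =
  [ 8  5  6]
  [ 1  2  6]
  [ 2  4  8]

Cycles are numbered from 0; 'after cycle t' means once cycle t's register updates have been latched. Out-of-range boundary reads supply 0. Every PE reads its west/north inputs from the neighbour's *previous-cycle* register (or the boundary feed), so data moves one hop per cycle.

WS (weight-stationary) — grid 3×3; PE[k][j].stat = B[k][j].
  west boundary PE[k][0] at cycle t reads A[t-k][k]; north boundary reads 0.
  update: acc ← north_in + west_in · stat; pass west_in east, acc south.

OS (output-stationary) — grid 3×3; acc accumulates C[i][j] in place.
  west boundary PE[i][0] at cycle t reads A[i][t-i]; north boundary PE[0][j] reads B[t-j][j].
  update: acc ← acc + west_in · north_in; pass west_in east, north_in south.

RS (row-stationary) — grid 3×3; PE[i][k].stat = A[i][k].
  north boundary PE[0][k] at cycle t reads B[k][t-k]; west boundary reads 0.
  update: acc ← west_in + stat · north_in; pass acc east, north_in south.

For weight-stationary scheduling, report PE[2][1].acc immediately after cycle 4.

WS (3×3). Following PE[2][1] plus its west/north inputs:
  [0] (1,1) acc=0 (h:0 v:0)
  [0] (2,0) acc=0 (h:0 v:0)
  [0] (2,1) acc=0 (h:0 v:0)
  [1] (1,1) acc=0 (h:0 v:0)
  [1] (2,0) acc=0 (h:0 v:0)
  [1] (2,1) acc=0 (h:0 v:0)
  [2] (1,1) acc=46 (h:3 v:46)
  [2] (2,0) acc=71 (h:2 v:71)
  [2] (2,1) acc=0 (h:0 v:0)
  [3] (1,1) acc=61 (h:8 v:61)
  [3] (2,0) acc=94 (h:7 v:94)
  [3] (2,1) acc=54 (h:2 v:54)
  [4] (1,1) acc=14 (h:2 v:14)
  [4] (2,0) acc=30 (h:6 v:30)
  [4] (2,1) acc=89 (h:7 v:89)

PE[2][1].acc = 89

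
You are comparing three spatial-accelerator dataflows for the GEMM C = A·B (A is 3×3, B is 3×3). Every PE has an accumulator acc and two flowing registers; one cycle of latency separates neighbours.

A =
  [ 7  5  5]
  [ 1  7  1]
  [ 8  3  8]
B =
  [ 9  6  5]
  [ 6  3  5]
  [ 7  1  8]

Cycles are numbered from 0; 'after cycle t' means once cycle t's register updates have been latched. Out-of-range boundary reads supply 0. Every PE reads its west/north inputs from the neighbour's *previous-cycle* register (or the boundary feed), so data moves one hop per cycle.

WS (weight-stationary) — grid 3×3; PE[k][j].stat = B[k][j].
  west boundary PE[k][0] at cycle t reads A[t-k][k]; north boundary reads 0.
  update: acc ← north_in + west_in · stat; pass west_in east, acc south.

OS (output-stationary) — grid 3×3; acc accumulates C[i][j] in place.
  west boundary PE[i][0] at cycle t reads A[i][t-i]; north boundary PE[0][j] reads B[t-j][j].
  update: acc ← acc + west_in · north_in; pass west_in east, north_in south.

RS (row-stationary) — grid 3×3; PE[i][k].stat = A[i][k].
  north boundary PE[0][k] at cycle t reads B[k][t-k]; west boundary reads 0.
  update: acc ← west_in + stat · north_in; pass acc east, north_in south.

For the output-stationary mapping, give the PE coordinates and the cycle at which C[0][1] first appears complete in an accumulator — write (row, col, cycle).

OS: C[0][1] accumulates in PE[0][1]:
  step 0 · PE0,1: acc=0; fwd→0 fwd↓0
  step 1 · PE0,1: acc=42; fwd→7 fwd↓6
  step 2 · PE0,1: acc=57; fwd→5 fwd↓3
  step 3 · PE0,1: acc=62; fwd→5 fwd↓1

(row, col, cycle) = (0, 1, 3)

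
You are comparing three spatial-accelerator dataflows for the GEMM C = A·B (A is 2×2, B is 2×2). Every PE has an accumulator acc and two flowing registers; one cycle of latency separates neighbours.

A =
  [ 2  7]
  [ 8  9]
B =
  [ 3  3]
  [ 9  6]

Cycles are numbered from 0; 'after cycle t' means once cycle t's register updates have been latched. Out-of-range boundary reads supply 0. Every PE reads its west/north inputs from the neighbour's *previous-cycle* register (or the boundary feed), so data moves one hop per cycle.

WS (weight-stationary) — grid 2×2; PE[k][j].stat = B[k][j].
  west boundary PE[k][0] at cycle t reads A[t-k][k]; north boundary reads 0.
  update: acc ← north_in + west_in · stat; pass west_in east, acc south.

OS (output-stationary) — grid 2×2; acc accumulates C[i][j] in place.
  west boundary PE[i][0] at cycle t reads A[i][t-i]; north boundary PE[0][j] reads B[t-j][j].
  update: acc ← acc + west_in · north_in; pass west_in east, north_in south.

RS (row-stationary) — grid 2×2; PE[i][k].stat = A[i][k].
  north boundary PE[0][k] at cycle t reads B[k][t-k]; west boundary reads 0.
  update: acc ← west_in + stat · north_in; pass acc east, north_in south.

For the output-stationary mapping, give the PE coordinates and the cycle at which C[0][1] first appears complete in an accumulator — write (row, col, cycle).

(row, col, cycle) = (0, 1, 2)

OS: C[0][1] accumulates in PE[0][1]:
  c0 r0c1: 0 / 0 / 0
  c1 r0c1: 6 / 2 / 3
  c2 r0c1: 48 / 7 / 6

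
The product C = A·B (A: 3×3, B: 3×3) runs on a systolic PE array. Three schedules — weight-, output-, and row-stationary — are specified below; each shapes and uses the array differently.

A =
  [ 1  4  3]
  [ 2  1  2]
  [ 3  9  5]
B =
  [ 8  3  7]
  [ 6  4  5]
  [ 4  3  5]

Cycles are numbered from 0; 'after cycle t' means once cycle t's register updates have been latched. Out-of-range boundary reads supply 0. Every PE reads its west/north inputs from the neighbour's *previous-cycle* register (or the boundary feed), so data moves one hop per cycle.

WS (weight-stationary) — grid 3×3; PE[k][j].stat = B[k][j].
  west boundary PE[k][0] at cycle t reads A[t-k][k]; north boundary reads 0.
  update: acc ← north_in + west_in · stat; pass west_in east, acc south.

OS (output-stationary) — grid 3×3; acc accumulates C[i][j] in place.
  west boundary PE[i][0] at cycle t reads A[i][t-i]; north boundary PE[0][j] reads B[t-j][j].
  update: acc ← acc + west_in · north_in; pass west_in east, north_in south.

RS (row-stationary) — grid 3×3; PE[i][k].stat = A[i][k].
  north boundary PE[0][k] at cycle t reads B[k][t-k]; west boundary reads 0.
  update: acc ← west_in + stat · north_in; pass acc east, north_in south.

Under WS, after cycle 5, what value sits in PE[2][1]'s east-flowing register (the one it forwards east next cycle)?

WS 3×3: PE[2][1] cycle-by-cycle (with neighbour feeds):
  0: (1,1).acc=0  regs=<0,0>
  0: (2,0).acc=0  regs=<0,0>
  0: (2,1).acc=0  regs=<0,0>
  1: (1,1).acc=0  regs=<0,0>
  1: (2,0).acc=0  regs=<0,0>
  1: (2,1).acc=0  regs=<0,0>
  2: (1,1).acc=19  regs=<4,19>
  2: (2,0).acc=44  regs=<3,44>
  2: (2,1).acc=0  regs=<0,0>
  3: (1,1).acc=10  regs=<1,10>
  3: (2,0).acc=30  regs=<2,30>
  3: (2,1).acc=28  regs=<3,28>
  4: (1,1).acc=45  regs=<9,45>
  4: (2,0).acc=98  regs=<5,98>
  4: (2,1).acc=16  regs=<2,16>
  5: (1,1).acc=0  regs=<0,0>
  5: (2,0).acc=0  regs=<0,0>
  5: (2,1).acc=60  regs=<5,60>

register = 5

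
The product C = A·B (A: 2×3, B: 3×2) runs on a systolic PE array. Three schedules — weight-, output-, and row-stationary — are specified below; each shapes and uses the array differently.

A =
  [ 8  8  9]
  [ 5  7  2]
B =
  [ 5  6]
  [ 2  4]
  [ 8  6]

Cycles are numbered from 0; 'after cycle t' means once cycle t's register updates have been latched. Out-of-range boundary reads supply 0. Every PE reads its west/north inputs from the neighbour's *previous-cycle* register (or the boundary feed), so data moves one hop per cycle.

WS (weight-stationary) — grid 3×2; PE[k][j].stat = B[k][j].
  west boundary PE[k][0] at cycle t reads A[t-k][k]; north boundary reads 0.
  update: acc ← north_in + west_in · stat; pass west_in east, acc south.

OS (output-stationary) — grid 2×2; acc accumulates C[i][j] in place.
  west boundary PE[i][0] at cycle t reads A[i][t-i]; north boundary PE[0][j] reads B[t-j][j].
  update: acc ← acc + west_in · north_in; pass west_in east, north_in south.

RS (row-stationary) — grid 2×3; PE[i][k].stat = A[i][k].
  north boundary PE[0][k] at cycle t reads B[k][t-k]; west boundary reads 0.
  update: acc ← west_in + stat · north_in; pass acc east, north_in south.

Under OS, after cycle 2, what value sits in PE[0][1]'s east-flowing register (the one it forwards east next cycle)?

register = 8

OS on a 2×2 grid — tracing PE[0][1] and its feeders:
  t=0 PE[0][0]: acc=40 h=8 v=5
  t=0 PE[0][1]: acc=0 h=0 v=0
  t=1 PE[0][0]: acc=56 h=8 v=2
  t=1 PE[0][1]: acc=48 h=8 v=6
  t=2 PE[0][0]: acc=128 h=9 v=8
  t=2 PE[0][1]: acc=80 h=8 v=4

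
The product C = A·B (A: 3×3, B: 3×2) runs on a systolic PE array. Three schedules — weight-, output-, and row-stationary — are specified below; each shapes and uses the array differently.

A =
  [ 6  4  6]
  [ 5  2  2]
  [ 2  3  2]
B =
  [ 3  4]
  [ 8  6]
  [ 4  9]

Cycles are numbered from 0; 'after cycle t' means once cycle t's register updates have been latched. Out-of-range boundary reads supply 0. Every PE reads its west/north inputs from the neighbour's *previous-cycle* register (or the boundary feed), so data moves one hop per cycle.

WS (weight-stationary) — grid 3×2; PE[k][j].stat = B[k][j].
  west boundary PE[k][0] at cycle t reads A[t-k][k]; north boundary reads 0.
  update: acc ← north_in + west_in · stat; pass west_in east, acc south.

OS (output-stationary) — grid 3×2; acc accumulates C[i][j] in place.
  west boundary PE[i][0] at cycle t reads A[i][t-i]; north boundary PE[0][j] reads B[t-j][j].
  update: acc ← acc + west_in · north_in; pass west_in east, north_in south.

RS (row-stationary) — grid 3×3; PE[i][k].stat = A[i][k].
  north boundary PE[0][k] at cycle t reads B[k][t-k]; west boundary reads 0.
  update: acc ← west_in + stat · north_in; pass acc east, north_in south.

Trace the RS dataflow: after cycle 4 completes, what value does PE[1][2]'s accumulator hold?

RS 3×3: PE[1][2] cycle-by-cycle (with neighbour feeds):
  0: (0,2).acc=0  regs=<0,0>
  0: (1,1).acc=0  regs=<0,0>
  0: (1,2).acc=0  regs=<0,0>
  1: (0,2).acc=0  regs=<0,0>
  1: (1,1).acc=0  regs=<0,0>
  1: (1,2).acc=0  regs=<0,0>
  2: (0,2).acc=74  regs=<74,4>
  2: (1,1).acc=31  regs=<31,8>
  2: (1,2).acc=0  regs=<0,0>
  3: (0,2).acc=102  regs=<102,9>
  3: (1,1).acc=32  regs=<32,6>
  3: (1,2).acc=39  regs=<39,4>
  4: (0,2).acc=0  regs=<0,0>
  4: (1,1).acc=0  regs=<0,0>
  4: (1,2).acc=50  regs=<50,9>

PE[1][2].acc = 50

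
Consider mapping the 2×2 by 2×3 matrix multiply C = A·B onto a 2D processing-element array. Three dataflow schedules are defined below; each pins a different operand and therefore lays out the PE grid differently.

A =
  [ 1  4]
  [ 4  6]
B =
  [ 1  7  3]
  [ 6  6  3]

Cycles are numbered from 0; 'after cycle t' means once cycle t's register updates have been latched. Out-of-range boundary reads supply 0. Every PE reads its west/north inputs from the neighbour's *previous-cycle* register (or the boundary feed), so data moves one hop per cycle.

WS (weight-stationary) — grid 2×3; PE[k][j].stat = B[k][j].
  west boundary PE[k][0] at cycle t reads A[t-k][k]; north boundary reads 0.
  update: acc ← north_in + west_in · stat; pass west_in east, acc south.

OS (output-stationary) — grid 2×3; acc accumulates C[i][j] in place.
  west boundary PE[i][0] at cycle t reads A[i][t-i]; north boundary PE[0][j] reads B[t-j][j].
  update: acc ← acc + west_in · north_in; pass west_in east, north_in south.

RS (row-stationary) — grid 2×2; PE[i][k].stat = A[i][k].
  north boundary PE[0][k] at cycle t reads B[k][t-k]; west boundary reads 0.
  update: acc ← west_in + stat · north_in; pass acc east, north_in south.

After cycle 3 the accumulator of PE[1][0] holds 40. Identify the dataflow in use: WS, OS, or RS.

dataflow = OS

Under WS (2×3), PE[1][0]:
  [0] (1,0) acc=0 (h:0 v:0)
  [1] (1,0) acc=25 (h:4 v:25)
  [2] (1,0) acc=40 (h:6 v:40)
  [3] (1,0) acc=0 (h:0 v:0)
Under OS (2×3), PE[1][0]:
  [0] (1,0) acc=0 (h:0 v:0)
  [1] (1,0) acc=4 (h:4 v:1)
  [2] (1,0) acc=40 (h:6 v:6)
  [3] (1,0) acc=40 (h:0 v:0)
Under RS (2×2), PE[1][0]:
  [0] (1,0) acc=0 (h:0 v:0)
  [1] (1,0) acc=4 (h:4 v:1)
  [2] (1,0) acc=28 (h:28 v:7)
  [3] (1,0) acc=12 (h:12 v:3)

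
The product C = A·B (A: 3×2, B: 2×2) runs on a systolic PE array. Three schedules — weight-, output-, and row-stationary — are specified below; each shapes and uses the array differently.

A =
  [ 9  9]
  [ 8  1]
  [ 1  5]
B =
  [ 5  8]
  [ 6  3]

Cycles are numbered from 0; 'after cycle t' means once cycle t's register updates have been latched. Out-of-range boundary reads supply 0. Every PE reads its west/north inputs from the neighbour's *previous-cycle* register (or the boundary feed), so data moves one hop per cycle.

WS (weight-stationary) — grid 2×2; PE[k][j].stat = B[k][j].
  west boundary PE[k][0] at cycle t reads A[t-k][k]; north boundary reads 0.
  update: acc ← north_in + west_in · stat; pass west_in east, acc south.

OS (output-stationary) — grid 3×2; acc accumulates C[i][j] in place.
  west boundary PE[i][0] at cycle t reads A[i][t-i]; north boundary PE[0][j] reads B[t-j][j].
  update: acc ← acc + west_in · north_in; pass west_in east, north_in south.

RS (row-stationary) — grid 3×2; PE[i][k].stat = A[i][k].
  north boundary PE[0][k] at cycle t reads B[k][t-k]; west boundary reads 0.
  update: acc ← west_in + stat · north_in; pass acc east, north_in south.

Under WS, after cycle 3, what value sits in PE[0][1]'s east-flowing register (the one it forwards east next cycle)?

register = 1

WS (2×2). Following PE[0][1] plus its west/north inputs:
  step 0 · PE0,0: acc=45; fwd→9 fwd↓45
  step 0 · PE0,1: acc=0; fwd→0 fwd↓0
  step 1 · PE0,0: acc=40; fwd→8 fwd↓40
  step 1 · PE0,1: acc=72; fwd→9 fwd↓72
  step 2 · PE0,0: acc=5; fwd→1 fwd↓5
  step 2 · PE0,1: acc=64; fwd→8 fwd↓64
  step 3 · PE0,0: acc=0; fwd→0 fwd↓0
  step 3 · PE0,1: acc=8; fwd→1 fwd↓8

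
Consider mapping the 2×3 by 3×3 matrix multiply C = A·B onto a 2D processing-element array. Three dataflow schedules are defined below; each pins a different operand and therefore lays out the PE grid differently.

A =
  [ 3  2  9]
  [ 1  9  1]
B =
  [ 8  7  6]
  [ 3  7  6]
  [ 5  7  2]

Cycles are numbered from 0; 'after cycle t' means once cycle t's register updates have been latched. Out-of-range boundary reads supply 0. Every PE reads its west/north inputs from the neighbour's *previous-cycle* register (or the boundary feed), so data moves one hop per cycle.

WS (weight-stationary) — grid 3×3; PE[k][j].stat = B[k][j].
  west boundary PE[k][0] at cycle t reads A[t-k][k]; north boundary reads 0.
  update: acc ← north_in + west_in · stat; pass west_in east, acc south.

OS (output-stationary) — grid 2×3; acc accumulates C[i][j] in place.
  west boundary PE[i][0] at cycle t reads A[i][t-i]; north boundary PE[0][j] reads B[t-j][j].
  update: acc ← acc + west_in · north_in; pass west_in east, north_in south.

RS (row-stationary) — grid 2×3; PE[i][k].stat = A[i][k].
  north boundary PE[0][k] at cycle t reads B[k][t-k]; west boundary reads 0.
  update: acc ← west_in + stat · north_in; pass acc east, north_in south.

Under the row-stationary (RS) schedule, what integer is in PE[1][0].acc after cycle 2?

RS (2×3). Following PE[1][0] plus its west/north inputs:
  t=0 PE[0][0]: acc=24 h=24 v=8
  t=0 PE[1][0]: acc=0 h=0 v=0
  t=1 PE[0][0]: acc=21 h=21 v=7
  t=1 PE[1][0]: acc=8 h=8 v=8
  t=2 PE[0][0]: acc=18 h=18 v=6
  t=2 PE[1][0]: acc=7 h=7 v=7

PE[1][0].acc = 7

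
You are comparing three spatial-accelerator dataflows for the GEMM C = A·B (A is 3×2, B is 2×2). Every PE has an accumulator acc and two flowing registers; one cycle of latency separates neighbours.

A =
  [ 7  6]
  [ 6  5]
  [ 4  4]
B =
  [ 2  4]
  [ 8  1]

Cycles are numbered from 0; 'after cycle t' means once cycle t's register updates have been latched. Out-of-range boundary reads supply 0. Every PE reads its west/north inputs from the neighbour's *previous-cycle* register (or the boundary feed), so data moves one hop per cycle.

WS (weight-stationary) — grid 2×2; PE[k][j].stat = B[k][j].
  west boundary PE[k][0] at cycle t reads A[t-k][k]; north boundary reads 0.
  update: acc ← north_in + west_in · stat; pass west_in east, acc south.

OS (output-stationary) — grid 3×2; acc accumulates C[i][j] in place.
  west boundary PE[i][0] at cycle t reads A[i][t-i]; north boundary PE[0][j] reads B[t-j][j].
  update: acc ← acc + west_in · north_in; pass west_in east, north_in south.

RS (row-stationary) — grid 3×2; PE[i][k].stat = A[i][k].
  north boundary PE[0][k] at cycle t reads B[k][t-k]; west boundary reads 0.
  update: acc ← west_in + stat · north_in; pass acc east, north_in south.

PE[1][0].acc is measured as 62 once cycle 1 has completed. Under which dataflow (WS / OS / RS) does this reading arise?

dataflow = WS

WS [2×2] PE[1][0] across cycles:
  c0 r1c0: 0 / 0 / 0
  c1 r1c0: 62 / 6 / 62
OS [3×2] PE[1][0] across cycles:
  c0 r1c0: 0 / 0 / 0
  c1 r1c0: 12 / 6 / 2
RS [3×2] PE[1][0] across cycles:
  c0 r1c0: 0 / 0 / 0
  c1 r1c0: 12 / 12 / 2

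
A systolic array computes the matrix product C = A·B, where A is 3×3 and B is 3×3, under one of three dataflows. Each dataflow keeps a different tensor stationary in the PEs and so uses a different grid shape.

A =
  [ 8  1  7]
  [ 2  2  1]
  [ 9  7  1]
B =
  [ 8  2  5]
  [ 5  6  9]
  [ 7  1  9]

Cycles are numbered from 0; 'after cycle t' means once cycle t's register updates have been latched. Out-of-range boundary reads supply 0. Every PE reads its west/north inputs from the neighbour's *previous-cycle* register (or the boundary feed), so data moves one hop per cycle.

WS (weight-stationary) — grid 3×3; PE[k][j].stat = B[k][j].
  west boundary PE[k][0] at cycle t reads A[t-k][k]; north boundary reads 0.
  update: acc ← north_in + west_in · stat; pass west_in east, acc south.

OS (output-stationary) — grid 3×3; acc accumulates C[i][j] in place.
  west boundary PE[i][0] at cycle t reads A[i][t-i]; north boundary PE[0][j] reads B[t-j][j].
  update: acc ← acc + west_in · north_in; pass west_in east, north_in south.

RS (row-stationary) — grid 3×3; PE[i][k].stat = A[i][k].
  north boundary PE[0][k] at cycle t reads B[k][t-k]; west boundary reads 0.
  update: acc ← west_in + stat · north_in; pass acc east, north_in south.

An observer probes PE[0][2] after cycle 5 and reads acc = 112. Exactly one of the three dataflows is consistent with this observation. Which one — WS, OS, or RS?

dataflow = OS

— WS: 3×3; PE[0][2] trace:
  c0 r0c2: 0 / 0 / 0
  c1 r0c2: 0 / 0 / 0
  c2 r0c2: 40 / 8 / 40
  c3 r0c2: 10 / 2 / 10
  c4 r0c2: 45 / 9 / 45
  c5 r0c2: 0 / 0 / 0
— OS: 3×3; PE[0][2] trace:
  c0 r0c2: 0 / 0 / 0
  c1 r0c2: 0 / 0 / 0
  c2 r0c2: 40 / 8 / 5
  c3 r0c2: 49 / 1 / 9
  c4 r0c2: 112 / 7 / 9
  c5 r0c2: 112 / 0 / 0
— RS: 3×3; PE[0][2] trace:
  c0 r0c2: 0 / 0 / 0
  c1 r0c2: 0 / 0 / 0
  c2 r0c2: 118 / 118 / 7
  c3 r0c2: 29 / 29 / 1
  c4 r0c2: 112 / 112 / 9
  c5 r0c2: 0 / 0 / 0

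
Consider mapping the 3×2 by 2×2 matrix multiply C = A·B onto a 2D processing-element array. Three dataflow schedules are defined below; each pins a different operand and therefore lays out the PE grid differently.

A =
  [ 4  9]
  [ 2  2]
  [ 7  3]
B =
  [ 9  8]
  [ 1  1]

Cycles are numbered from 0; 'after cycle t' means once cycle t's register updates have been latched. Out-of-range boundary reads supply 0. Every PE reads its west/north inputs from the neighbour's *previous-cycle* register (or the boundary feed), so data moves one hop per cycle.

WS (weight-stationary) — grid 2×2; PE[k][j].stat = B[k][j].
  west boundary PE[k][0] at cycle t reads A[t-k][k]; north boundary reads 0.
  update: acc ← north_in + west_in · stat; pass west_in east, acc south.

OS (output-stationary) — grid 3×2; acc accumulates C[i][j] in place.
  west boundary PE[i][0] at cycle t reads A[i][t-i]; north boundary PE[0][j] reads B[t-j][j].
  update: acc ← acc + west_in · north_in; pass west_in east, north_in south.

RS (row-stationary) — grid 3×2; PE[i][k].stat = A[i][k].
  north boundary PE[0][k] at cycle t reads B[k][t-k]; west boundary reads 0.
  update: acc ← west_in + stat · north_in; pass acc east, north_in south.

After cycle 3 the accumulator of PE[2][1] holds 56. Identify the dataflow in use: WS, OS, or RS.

dataflow = OS

— WS: 2×2 array has no PE[2][1].
— OS: 3×2; PE[2][1] trace:
  step 0 · PE2,1: acc=0; fwd→0 fwd↓0
  step 1 · PE2,1: acc=0; fwd→0 fwd↓0
  step 2 · PE2,1: acc=0; fwd→0 fwd↓0
  step 3 · PE2,1: acc=56; fwd→7 fwd↓8
— RS: 3×2; PE[2][1] trace:
  step 0 · PE2,1: acc=0; fwd→0 fwd↓0
  step 1 · PE2,1: acc=0; fwd→0 fwd↓0
  step 2 · PE2,1: acc=0; fwd→0 fwd↓0
  step 3 · PE2,1: acc=66; fwd→66 fwd↓1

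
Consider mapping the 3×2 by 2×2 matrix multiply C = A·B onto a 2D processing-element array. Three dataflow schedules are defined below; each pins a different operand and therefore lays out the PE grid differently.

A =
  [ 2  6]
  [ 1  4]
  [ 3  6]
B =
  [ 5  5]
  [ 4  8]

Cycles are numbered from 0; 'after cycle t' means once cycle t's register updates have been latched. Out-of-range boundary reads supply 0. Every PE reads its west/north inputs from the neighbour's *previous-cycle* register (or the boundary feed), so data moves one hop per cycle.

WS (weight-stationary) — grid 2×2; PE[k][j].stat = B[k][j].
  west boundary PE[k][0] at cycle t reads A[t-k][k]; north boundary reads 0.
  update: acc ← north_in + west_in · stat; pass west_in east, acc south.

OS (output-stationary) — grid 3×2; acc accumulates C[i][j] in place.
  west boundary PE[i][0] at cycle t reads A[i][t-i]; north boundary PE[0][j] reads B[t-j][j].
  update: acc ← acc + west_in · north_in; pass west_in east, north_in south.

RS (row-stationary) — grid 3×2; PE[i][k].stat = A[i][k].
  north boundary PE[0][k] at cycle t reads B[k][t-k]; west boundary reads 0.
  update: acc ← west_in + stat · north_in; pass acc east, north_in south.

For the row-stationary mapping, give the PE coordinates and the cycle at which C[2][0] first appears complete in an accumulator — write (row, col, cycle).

RS: C[2][0] accumulates in PE[2][1]:
  t=0 PE[2][1]: acc=0 h=0 v=0
  t=1 PE[2][1]: acc=0 h=0 v=0
  t=2 PE[2][1]: acc=0 h=0 v=0
  t=3 PE[2][1]: acc=39 h=39 v=4

(row, col, cycle) = (2, 1, 3)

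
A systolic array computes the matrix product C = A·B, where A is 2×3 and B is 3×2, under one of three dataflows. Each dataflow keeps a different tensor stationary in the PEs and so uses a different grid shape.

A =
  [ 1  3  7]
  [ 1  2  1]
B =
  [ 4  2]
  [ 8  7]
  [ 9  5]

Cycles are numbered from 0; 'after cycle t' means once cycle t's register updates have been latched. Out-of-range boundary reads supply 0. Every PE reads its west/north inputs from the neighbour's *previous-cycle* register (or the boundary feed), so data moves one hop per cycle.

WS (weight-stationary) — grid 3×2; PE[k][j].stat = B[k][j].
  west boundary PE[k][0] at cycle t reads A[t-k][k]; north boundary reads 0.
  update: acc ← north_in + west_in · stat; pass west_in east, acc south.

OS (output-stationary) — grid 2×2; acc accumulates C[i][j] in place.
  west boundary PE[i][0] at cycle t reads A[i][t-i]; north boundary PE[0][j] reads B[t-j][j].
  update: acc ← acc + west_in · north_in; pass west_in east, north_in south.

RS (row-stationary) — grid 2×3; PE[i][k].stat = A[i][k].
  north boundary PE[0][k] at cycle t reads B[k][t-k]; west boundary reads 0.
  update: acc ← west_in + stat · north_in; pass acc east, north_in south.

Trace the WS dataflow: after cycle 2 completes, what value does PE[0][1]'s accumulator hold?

WS (3×2). Following PE[0][1] plus its west/north inputs:
  step 0 · PE0,0: acc=4; fwd→1 fwd↓4
  step 0 · PE0,1: acc=0; fwd→0 fwd↓0
  step 1 · PE0,0: acc=4; fwd→1 fwd↓4
  step 1 · PE0,1: acc=2; fwd→1 fwd↓2
  step 2 · PE0,0: acc=0; fwd→0 fwd↓0
  step 2 · PE0,1: acc=2; fwd→1 fwd↓2

PE[0][1].acc = 2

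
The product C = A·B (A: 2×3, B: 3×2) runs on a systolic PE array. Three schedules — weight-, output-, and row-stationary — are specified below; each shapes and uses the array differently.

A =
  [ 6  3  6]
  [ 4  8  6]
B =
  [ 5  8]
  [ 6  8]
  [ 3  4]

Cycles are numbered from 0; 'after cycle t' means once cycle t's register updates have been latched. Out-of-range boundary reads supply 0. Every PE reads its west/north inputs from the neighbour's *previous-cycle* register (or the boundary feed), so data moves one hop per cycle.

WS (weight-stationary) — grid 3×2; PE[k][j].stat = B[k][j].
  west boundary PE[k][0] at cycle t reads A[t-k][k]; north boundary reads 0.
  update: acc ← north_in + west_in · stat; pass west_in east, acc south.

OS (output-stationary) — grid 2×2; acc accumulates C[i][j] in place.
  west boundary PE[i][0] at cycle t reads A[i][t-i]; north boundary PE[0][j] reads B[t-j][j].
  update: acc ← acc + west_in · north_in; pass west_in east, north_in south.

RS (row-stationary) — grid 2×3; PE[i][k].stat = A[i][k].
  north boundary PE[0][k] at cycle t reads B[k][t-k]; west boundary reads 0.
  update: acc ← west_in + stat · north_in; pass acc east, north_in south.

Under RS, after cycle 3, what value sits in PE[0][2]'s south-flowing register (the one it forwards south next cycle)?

Tracing RS — 2×3 array, target PE[0][2]:
  [0] (0,1) acc=0 (h:0 v:0)
  [0] (0,2) acc=0 (h:0 v:0)
  [1] (0,1) acc=48 (h:48 v:6)
  [1] (0,2) acc=0 (h:0 v:0)
  [2] (0,1) acc=72 (h:72 v:8)
  [2] (0,2) acc=66 (h:66 v:3)
  [3] (0,1) acc=0 (h:0 v:0)
  [3] (0,2) acc=96 (h:96 v:4)

register = 4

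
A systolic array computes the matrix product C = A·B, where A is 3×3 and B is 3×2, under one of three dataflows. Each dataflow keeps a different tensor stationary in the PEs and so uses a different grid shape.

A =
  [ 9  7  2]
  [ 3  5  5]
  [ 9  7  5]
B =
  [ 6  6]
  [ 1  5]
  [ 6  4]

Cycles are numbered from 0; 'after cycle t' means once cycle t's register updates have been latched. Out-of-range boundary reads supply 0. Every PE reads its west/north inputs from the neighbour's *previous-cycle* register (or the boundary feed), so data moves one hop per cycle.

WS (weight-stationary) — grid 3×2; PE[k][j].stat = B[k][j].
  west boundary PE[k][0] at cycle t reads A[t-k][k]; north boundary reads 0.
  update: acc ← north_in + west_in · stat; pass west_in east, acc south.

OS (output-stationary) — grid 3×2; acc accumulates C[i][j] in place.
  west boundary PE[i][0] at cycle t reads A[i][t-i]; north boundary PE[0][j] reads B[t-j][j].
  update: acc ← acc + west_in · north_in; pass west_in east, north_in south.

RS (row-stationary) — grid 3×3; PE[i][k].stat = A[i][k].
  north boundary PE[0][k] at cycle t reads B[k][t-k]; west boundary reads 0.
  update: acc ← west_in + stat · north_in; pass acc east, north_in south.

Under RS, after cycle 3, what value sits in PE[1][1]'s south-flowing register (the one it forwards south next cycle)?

RS (3×3). Following PE[1][1] plus its west/north inputs:
  after 0 — PE[0][1] acc=0, pass-E 0, pass-S 0
  after 0 — PE[1][0] acc=0, pass-E 0, pass-S 0
  after 0 — PE[1][1] acc=0, pass-E 0, pass-S 0
  after 1 — PE[0][1] acc=61, pass-E 61, pass-S 1
  after 1 — PE[1][0] acc=18, pass-E 18, pass-S 6
  after 1 — PE[1][1] acc=0, pass-E 0, pass-S 0
  after 2 — PE[0][1] acc=89, pass-E 89, pass-S 5
  after 2 — PE[1][0] acc=18, pass-E 18, pass-S 6
  after 2 — PE[1][1] acc=23, pass-E 23, pass-S 1
  after 3 — PE[0][1] acc=0, pass-E 0, pass-S 0
  after 3 — PE[1][0] acc=0, pass-E 0, pass-S 0
  after 3 — PE[1][1] acc=43, pass-E 43, pass-S 5

register = 5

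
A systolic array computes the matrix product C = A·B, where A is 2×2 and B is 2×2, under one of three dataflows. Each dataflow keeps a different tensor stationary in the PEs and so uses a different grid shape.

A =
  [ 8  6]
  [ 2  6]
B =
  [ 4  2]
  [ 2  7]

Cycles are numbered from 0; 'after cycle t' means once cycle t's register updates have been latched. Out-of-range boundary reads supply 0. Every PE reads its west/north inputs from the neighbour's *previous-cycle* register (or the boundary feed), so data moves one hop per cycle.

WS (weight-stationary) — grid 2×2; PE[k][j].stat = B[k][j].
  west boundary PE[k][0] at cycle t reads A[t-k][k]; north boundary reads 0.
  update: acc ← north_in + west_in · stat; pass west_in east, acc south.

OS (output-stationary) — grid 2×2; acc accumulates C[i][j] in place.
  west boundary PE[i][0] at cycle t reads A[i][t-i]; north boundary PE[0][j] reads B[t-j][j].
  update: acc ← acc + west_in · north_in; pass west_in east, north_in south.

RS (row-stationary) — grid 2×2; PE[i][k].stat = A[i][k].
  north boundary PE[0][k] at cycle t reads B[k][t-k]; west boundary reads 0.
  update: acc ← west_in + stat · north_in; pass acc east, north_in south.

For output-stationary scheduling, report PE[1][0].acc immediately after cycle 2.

OS on a 2×2 grid — tracing PE[1][0] and its feeders:
  c0 r0c0: 32 / 8 / 4
  c0 r1c0: 0 / 0 / 0
  c1 r0c0: 44 / 6 / 2
  c1 r1c0: 8 / 2 / 4
  c2 r0c0: 44 / 0 / 0
  c2 r1c0: 20 / 6 / 2

PE[1][0].acc = 20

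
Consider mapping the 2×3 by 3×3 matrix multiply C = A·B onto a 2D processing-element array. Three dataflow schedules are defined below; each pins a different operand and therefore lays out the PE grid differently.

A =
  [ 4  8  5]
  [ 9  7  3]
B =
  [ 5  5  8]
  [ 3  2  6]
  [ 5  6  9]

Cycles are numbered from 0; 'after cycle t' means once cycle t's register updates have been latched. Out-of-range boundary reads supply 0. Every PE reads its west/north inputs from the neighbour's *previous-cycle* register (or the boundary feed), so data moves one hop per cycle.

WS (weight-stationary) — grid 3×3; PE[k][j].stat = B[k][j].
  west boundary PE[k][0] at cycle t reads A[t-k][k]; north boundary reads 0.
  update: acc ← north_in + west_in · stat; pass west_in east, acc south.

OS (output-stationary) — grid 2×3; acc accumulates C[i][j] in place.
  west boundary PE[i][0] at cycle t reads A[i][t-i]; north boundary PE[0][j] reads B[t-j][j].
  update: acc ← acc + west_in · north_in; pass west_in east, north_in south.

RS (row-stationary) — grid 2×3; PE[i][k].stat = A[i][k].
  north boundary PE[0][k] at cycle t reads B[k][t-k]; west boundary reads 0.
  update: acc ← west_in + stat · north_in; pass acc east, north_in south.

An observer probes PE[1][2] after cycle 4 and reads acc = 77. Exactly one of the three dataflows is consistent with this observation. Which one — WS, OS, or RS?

dataflow = RS

Under WS (3×3), PE[1][2]:
  step 0 · PE1,2: acc=0; fwd→0 fwd↓0
  step 1 · PE1,2: acc=0; fwd→0 fwd↓0
  step 2 · PE1,2: acc=0; fwd→0 fwd↓0
  step 3 · PE1,2: acc=80; fwd→8 fwd↓80
  step 4 · PE1,2: acc=114; fwd→7 fwd↓114
Under OS (2×3), PE[1][2]:
  step 0 · PE1,2: acc=0; fwd→0 fwd↓0
  step 1 · PE1,2: acc=0; fwd→0 fwd↓0
  step 2 · PE1,2: acc=0; fwd→0 fwd↓0
  step 3 · PE1,2: acc=72; fwd→9 fwd↓8
  step 4 · PE1,2: acc=114; fwd→7 fwd↓6
Under RS (2×3), PE[1][2]:
  step 0 · PE1,2: acc=0; fwd→0 fwd↓0
  step 1 · PE1,2: acc=0; fwd→0 fwd↓0
  step 2 · PE1,2: acc=0; fwd→0 fwd↓0
  step 3 · PE1,2: acc=81; fwd→81 fwd↓5
  step 4 · PE1,2: acc=77; fwd→77 fwd↓6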